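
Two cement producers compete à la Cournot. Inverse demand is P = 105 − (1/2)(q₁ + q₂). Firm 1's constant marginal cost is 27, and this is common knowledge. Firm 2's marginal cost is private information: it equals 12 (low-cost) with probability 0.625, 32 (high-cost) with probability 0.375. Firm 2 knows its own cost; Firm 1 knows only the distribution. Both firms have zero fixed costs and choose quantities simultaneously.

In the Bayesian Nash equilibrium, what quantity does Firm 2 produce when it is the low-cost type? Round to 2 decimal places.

Firm 2 with cost c maximizes (105 − (1/2)(q₁+q₂) − c)·q₂, giving q₂(c) = (105 − c − (1/2)q₁).
E[c₂] = 0.625·12 + 0.375·32 = 19.5
Firm 1's FOC against E[q₂] yields q₁ = (105 − 2·27 + E[c₂])/(3/2) = (105 − 54 + 19.5)/(3/2) = 47.
q₂(low-cost) = (105 − 12 − (1/2)·47) = 69.5.

69.50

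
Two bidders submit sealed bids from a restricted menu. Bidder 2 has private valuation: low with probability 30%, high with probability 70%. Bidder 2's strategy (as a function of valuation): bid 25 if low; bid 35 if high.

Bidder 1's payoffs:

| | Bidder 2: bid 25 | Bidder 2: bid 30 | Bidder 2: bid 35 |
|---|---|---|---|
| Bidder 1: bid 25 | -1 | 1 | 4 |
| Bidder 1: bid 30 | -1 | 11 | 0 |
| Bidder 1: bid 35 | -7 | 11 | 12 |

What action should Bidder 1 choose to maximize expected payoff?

E[bid 25] = 0.3·(-1) + 0.7·(4) = 2.5
E[bid 30] = 0.3·(-1) + 0.7·(0) = -0.3
E[bid 35] = 0.3·(-7) + 0.7·(12) = 6.3
Best response: bid 35 (6.3 is the largest).

bid 35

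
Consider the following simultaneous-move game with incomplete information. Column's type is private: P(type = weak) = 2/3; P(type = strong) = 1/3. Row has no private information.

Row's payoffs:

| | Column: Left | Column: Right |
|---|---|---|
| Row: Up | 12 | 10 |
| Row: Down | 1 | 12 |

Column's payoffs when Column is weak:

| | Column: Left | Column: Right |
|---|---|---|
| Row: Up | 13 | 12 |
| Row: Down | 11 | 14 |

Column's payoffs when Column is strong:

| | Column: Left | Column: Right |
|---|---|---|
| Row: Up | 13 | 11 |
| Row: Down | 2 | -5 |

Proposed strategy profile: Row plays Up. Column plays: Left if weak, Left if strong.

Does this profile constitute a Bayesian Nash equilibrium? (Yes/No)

Yes

A profile is a BNE iff every type of every player is best-responding given beliefs about the other side.
Row plays Up: E[Up] = 2/3·(12) + 1/3·(12) = 12; E[Down] = 1. Best-responding. ✓
Column (type weak), facing Up: Left gives 13, Right gives 12. Proposed Left is best. ✓
Column (type strong), facing Up: Left gives 13, Right gives 11. Proposed Left is best. ✓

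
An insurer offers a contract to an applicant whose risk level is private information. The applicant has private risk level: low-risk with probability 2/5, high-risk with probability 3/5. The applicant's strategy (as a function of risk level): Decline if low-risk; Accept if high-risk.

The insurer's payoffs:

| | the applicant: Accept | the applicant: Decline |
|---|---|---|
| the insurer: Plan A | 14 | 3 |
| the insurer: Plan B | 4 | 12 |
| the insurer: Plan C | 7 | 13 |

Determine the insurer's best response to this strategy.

Plan A

Compute the insurer's expected payoff for each action, taking the expectation over the applicant's type.
E[Plan A] = 2/5·(3) + 3/5·(14) = 48/5
E[Plan B] = 2/5·(12) + 3/5·(4) = 36/5
E[Plan C] = 2/5·(13) + 3/5·(7) = 47/5
Best response: Plan A (48/5 is the largest).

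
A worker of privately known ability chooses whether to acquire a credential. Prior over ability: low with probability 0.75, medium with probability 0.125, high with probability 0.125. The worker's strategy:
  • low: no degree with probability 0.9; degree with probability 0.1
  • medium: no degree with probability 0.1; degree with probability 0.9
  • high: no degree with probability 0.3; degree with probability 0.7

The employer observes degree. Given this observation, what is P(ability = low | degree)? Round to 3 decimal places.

Apply Bayes' rule using the sender's strategy as the likelihood.
P(degree) = 0.75·0.1 + 0.125·0.9 + 0.125·0.7 = 0.275
P(low | degree) = (0.75·0.1) / 0.275 = 0.075 / 0.275 = 0.272727

0.273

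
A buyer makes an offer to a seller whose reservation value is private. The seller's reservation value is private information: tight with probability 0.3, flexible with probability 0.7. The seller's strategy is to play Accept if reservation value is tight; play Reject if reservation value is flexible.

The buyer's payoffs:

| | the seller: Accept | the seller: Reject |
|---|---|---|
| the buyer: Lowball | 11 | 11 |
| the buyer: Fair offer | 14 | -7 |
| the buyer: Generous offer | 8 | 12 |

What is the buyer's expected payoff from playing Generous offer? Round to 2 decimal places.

Take the expectation over the seller's reservation value, weighting each type's action by its prior probability.
E[Generous offer] = 0.3·8 + 0.7·12 = 2.4 + 8.4 = 10.8

10.80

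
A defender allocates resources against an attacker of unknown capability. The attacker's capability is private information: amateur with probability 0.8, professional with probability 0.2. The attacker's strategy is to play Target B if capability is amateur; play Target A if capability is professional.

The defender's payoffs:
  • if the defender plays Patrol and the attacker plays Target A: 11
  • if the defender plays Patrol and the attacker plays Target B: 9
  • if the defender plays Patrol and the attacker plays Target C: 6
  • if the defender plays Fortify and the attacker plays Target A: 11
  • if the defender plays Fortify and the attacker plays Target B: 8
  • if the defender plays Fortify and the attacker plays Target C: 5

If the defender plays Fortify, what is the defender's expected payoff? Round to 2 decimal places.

E[Fortify] = 0.8·8 + 0.2·11 = 6.4 + 2.2 = 8.6

8.60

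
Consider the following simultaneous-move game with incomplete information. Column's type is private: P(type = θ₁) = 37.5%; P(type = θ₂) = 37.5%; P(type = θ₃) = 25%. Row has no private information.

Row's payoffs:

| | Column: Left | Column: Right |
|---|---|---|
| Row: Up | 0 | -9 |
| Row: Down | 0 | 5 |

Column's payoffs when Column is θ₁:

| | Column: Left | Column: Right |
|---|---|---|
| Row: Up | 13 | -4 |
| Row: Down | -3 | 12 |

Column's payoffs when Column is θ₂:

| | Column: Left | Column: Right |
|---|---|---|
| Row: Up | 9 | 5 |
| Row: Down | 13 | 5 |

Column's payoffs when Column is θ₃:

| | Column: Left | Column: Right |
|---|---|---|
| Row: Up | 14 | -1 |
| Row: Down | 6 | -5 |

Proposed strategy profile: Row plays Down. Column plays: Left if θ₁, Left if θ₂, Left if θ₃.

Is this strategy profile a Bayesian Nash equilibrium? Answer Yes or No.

No

Row plays Down: E[Down] = 0.375·(0) + 0.375·(0) + 0.25·(0) = 0; E[Up] = 0. Best-responding. ✓
Column (type θ₁), facing Down: Left gives -3, Right gives 12. Proposed Left is not best — profitable deviation exists. ✗
Column (type θ₂), facing Down: Left gives 13, Right gives 5. Proposed Left is best. ✓
Column (type θ₃), facing Down: Left gives 6, Right gives -5. Proposed Left is best. ✓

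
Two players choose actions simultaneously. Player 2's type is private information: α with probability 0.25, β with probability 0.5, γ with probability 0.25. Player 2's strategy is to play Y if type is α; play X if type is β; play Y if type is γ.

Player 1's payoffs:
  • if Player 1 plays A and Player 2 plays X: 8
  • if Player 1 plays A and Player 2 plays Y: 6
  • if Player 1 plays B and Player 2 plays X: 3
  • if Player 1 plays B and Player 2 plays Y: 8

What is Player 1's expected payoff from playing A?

E[A] = 0.25·6 + 0.5·8 + 0.25·6 = 1.5 + 4 + 1.5 = 7

7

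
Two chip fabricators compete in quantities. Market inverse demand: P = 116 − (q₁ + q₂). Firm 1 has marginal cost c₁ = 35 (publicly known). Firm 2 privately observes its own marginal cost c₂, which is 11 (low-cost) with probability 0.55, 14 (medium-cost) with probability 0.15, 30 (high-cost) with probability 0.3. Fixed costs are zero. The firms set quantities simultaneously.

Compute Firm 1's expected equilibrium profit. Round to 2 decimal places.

443.10

Type-c best response for Firm 2: q₂(c) = (116 − c)/2 − q₁/2.
Firm 1 maximizes expected profit; its first-order condition is 116 − 2q₁ − E[q₂] − 35 = 0.
Substituting E[q₂] and solving: E[c₂] = 17.15, so q₁ = (116 − 2·35 + 17.15)/3 = 21.05.
E[P] = 116 − (q₁ + E[q₂]) = 56.05; Firm 1's expected profit = (E[P] − 35)·q₁ = (56.05 − 35)·21.05 = 443.103.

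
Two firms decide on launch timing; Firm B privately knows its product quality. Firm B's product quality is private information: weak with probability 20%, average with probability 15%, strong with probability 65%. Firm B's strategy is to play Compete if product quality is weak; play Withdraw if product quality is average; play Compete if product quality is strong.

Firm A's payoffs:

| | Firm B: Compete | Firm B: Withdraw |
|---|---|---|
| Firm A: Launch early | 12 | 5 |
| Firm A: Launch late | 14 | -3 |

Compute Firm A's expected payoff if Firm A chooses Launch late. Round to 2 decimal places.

E[Launch late] = 0.2·14 + 0.15·(-3) + 0.65·14 = 2.8 + (-0.45) + 9.1 = 11.45

11.45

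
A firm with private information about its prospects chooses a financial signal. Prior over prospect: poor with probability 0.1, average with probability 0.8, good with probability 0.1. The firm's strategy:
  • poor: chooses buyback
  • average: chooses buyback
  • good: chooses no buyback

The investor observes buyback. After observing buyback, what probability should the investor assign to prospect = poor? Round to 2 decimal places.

0.11

P(buyback) = 0.1·1 + 0.8·1 + 0.1·0 = 0.9
P(poor | buyback) = (0.1·1) / 0.9 = 0.1 / 0.9 = 0.111111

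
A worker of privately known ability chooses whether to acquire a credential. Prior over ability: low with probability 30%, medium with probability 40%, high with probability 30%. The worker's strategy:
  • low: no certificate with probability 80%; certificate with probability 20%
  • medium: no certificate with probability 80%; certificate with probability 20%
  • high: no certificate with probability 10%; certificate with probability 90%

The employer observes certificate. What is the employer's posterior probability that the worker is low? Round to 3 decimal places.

P(certificate) = 0.3·0.2 + 0.4·0.2 + 0.3·0.9 = 0.41
P(low | certificate) = (0.3·0.2) / 0.41 = 0.06 / 0.41 = 0.146341

0.146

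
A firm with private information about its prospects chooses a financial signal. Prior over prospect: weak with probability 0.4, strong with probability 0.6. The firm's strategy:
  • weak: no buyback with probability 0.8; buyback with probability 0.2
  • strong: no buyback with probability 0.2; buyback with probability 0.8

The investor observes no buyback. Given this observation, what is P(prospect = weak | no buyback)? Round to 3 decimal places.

0.727

P(no buyback) = 0.4·0.8 + 0.6·0.2 = 0.44
P(weak | no buyback) = (0.4·0.8) / 0.44 = 0.32 / 0.44 = 0.727273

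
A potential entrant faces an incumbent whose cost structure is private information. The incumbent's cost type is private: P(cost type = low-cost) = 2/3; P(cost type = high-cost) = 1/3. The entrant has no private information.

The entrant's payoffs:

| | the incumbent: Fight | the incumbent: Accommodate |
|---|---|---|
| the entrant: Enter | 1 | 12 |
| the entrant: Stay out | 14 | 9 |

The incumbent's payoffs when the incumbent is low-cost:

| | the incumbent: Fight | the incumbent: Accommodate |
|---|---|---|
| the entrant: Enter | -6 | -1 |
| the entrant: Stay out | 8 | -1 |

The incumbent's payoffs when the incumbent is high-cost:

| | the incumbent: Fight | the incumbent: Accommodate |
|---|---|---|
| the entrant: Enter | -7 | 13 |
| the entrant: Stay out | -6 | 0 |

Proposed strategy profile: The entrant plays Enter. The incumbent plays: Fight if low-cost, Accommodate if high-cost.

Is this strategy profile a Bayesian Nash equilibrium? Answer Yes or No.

The entrant plays Enter: E[Enter] = 2/3·(1) + 1/3·(12) = 14/3; E[Stay out] = 37/3. Not best-responding. ✗
The incumbent (cost type low-cost), facing Enter: Fight gives -6, Accommodate gives -1. Proposed Fight is not best — profitable deviation exists. ✗
The incumbent (cost type high-cost), facing Enter: Fight gives -7, Accommodate gives 13. Proposed Accommodate is best. ✓

No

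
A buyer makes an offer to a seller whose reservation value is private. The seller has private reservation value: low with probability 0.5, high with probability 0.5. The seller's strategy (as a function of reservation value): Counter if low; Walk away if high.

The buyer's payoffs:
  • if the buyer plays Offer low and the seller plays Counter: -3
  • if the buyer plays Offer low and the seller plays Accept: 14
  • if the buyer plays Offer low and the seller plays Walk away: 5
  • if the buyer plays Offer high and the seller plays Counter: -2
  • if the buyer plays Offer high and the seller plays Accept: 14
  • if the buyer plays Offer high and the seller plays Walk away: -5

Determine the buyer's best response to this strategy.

E[Offer low] = 0.5·(-3) + 0.5·(5) = 1
E[Offer high] = 0.5·(-2) + 0.5·(-5) = -3.5
Best response: Offer low (1 is the largest).

Offer low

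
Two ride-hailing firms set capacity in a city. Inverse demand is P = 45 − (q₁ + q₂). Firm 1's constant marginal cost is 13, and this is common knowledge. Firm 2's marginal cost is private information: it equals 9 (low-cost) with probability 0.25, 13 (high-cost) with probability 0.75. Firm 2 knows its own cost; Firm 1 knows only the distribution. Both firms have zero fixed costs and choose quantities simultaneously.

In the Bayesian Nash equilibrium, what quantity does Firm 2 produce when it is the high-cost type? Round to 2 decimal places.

Firm 2 with cost c maximizes (45 − (q₁+q₂) − c)·q₂, giving q₂(c) = (45 − c − q₁)/2.
E[c₂] = 0.25·9 + 0.75·13 = 12
Firm 1's FOC against E[q₂] yields q₁ = (45 − 2·13 + E[c₂])/3 = (45 − 26 + 12)/3 = 10.3333.
q₂(high-cost) = (45 − 13 − 10.3333)/2 = 10.8333.

10.83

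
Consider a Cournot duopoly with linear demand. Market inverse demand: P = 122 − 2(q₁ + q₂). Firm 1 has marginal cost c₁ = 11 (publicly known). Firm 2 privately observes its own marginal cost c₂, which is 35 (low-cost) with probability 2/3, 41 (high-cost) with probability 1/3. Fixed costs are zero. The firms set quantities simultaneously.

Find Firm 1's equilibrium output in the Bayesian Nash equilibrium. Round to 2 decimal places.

22.83

Type-c best response for Firm 2: q₂(c) = (122 − c)/4 − q₁/2.
Firm 1 maximizes expected profit; its first-order condition is 122 − 4q₁ − 2E[q₂] − 11 = 0.
Substituting E[q₂] and solving: E[c₂] = 37, so q₁ = (122 − 2·11 + 37)/6 = 22.8333.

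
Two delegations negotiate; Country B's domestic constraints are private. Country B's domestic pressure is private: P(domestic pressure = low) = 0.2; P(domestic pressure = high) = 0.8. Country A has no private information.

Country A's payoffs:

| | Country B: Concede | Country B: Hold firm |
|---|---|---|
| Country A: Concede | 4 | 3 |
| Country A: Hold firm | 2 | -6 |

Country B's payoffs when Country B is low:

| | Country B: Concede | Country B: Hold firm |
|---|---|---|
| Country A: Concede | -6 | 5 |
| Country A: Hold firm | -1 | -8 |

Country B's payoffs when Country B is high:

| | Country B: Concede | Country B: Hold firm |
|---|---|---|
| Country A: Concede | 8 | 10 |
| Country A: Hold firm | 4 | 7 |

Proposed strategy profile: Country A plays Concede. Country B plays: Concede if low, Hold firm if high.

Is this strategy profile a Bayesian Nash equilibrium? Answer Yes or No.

No

A profile is a BNE iff every type of every player is best-responding given beliefs about the other side.
Country A plays Concede: E[Concede] = 0.2·(4) + 0.8·(3) = 3.2; E[Hold firm] = -4.4. Best-responding. ✓
Country B (domestic pressure low), facing Concede: Concede gives -6, Hold firm gives 5. Proposed Concede is not best — profitable deviation exists. ✗
Country B (domestic pressure high), facing Concede: Concede gives 8, Hold firm gives 10. Proposed Hold firm is best. ✓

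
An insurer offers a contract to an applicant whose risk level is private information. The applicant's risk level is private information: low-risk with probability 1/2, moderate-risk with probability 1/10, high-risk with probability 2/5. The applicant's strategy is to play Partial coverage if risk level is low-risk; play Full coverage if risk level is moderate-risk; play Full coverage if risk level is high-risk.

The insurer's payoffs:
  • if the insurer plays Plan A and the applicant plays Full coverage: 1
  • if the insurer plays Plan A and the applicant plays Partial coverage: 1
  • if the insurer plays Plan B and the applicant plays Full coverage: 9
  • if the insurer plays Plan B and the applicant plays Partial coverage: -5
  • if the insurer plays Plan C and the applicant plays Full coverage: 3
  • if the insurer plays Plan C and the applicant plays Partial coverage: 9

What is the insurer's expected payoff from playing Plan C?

6

Take the expectation over the applicant's risk level, weighting each type's action by its prior probability.
E[Plan C] = 1/2·9 + 1/10·3 + 2/5·3 = 9/2 + 3/10 + 6/5 = 6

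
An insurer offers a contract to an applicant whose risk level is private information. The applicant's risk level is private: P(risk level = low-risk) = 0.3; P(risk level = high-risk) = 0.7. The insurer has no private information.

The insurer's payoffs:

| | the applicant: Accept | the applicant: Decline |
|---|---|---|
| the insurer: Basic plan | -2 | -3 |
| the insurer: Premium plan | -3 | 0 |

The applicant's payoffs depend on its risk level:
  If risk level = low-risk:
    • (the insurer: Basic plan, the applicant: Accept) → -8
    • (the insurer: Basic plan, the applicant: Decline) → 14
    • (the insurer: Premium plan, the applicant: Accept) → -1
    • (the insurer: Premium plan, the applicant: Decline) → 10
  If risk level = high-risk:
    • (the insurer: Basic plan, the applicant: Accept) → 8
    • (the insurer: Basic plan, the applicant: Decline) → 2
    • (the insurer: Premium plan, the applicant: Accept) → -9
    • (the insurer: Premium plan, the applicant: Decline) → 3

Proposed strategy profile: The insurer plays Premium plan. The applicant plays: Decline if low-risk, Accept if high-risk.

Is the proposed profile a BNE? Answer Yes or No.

No

The insurer plays Premium plan: E[Premium plan] = 0.3·(0) + 0.7·(-3) = -2.1; E[Basic plan] = -2.3. Best-responding. ✓
The applicant (risk level low-risk), facing Premium plan: Accept gives -1, Decline gives 10. Proposed Decline is best. ✓
The applicant (risk level high-risk), facing Premium plan: Accept gives -9, Decline gives 3. Proposed Accept is not best — profitable deviation exists. ✗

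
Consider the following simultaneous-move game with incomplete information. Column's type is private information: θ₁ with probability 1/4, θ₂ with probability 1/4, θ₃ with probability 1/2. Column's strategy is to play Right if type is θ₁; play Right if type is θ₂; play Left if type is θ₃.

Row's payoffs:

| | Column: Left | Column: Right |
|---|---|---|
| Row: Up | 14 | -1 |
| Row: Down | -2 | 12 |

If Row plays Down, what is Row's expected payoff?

5

E[Down] = 1/4·12 + 1/4·12 + 1/2·(-2) = 3 + 3 + (-1) = 5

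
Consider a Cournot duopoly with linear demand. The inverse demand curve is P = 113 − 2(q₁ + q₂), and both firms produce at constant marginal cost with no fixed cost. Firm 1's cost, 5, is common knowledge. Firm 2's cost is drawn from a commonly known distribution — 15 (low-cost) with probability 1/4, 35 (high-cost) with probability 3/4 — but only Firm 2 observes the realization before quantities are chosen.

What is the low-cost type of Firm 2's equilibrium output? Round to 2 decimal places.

13.42

Type-c best response for Firm 2: q₂(c) = (113 − c)/4 − q₁/2.
Firm 1 maximizes expected profit; its first-order condition is 113 − 4q₁ − 2E[q₂] − 5 = 0.
Substituting E[q₂] and solving: E[c₂] = 30, so q₁ = (113 − 2·5 + 30)/6 = 22.1667.
q₂(low-cost) = (113 − 15 − 2·22.1667)/4 = 13.4167.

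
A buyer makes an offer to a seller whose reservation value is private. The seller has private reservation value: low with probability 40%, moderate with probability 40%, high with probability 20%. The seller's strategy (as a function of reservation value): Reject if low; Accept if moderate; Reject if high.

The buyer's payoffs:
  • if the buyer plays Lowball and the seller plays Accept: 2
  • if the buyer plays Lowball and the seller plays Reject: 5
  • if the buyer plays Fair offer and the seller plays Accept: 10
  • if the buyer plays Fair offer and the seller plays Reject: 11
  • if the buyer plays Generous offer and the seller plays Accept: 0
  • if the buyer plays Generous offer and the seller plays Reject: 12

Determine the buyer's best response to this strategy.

Compute the buyer's expected payoff for each action, taking the expectation over the seller's type.
E[Lowball] = 0.4·(5) + 0.4·(2) + 0.2·(5) = 3.8
E[Fair offer] = 0.4·(11) + 0.4·(10) + 0.2·(11) = 10.6
E[Generous offer] = 0.4·(12) + 0.4·(0) + 0.2·(12) = 7.2
Best response: Fair offer (10.6 is the largest).

Fair offer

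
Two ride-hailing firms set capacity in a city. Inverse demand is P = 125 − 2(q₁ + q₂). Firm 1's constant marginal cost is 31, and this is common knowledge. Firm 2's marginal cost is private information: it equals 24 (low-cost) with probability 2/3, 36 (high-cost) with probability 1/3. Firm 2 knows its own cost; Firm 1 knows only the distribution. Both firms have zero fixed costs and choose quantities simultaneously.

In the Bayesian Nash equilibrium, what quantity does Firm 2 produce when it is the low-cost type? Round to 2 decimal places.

Type-c best response for Firm 2: q₂(c) = (125 − c)/4 − q₁/2.
Firm 1 maximizes expected profit; its first-order condition is 125 − 4q₁ − 2E[q₂] − 31 = 0.
Substituting E[q₂] and solving: E[c₂] = 28, so q₁ = (125 − 2·31 + 28)/6 = 15.1667.
q₂(low-cost) = (125 − 24 − 2·15.1667)/4 = 17.6667.

17.67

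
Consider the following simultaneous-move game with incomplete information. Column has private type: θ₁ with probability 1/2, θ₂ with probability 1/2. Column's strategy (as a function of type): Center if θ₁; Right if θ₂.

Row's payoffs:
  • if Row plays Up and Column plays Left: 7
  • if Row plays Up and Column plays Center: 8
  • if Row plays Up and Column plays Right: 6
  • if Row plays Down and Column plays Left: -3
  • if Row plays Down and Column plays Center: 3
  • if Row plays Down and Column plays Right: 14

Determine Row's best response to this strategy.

Down

E[Up] = 1/2·(8) + 1/2·(6) = 7
E[Down] = 1/2·(3) + 1/2·(14) = 17/2
Best response: Down (17/2 is the largest).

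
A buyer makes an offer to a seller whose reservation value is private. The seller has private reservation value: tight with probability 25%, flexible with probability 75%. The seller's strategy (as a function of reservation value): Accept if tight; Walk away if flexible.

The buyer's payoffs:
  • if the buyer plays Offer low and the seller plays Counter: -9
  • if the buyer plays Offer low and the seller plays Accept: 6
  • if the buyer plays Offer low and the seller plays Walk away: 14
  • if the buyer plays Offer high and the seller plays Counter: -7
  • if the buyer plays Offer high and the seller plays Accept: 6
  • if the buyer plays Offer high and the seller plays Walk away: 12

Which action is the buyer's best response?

Offer low

E[Offer low] = 0.25·(6) + 0.75·(14) = 12
E[Offer high] = 0.25·(6) + 0.75·(12) = 10.5
Best response: Offer low (12 is the largest).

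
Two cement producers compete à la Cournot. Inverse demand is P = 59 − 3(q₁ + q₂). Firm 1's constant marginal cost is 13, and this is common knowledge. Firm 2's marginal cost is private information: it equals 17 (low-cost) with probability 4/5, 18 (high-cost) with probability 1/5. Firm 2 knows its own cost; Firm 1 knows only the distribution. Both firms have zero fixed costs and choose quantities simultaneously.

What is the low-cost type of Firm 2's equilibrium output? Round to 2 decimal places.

4.21

Firm 2 with cost c maximizes (59 − 3(q₁+q₂) − c)·q₂, giving q₂(c) = (59 − c − 3q₁)/6.
E[c₂] = 4/5·17 + 1/5·18 = 17.2
Firm 1's FOC against E[q₂] yields q₁ = (59 − 2·13 + E[c₂])/9 = (59 − 26 + 17.2)/9 = 5.57778.
q₂(low-cost) = (59 − 17 − 3·5.57778)/6 = 4.21111.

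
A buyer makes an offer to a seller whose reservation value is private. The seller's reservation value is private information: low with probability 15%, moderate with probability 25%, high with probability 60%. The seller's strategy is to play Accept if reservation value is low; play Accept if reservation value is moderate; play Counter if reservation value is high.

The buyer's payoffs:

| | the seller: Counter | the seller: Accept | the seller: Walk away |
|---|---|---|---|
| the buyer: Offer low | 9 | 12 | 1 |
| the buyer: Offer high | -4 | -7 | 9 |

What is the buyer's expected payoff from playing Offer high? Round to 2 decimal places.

-5.20

Take the expectation over the seller's reservation value, weighting each type's action by its prior probability.
E[Offer high] = 0.15·(-7) + 0.25·(-7) + 0.6·(-4) = (-1.05) + (-1.75) + (-2.4) = -5.2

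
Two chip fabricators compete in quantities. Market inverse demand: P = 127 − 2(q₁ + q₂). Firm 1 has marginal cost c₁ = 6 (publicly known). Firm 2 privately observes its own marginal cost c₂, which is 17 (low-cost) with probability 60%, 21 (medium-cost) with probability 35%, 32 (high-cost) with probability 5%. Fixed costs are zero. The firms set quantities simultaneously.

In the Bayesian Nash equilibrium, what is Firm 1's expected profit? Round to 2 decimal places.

Each type of Firm 2 best-responds to q₁; Firm 1 best-responds to the expected q₂ over Firm 2's types.
Firm 2 with cost c maximizes (127 − 2(q₁+q₂) − c)·q₂, giving q₂(c) = (127 − c − 2q₁)/4.
E[c₂] = 0.6·17 + 0.35·21 + 0.05·32 = 19.15
Firm 1's FOC against E[q₂] yields q₁ = (127 − 2·6 + E[c₂])/6 = (127 − 12 + 19.15)/6 = 22.3583.
E[P] = 127 − 2·(q₁ + E[q₂]) = 50.7167; Firm 1's expected profit = (E[P] − 6)·q₁ = (50.7167 − 6)·22.3583 = 999.79.

999.79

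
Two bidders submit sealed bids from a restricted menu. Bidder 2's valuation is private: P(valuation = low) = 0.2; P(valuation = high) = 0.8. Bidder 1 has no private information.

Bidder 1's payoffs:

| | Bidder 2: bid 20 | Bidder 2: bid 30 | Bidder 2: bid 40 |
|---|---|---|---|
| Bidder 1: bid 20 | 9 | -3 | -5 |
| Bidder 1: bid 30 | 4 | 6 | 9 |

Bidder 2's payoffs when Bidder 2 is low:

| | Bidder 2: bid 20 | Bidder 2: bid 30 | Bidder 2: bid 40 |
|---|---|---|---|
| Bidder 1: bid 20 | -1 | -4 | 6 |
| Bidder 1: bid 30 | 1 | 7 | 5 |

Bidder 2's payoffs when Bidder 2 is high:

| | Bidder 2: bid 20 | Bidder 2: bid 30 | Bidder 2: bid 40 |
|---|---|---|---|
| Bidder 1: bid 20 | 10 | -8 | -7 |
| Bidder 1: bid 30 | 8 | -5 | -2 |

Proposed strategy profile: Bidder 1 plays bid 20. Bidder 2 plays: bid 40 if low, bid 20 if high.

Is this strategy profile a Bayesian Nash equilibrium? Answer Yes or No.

A profile is a BNE iff every type of every player is best-responding given beliefs about the other side.
Bidder 1 plays bid 20: E[bid 20] = 0.2·(-5) + 0.8·(9) = 6.2; E[bid 30] = 5. Best-responding. ✓
Bidder 2 (valuation low), facing bid 20: bid 20 gives -1, bid 30 gives -4, bid 40 gives 6. Proposed bid 40 is best. ✓
Bidder 2 (valuation high), facing bid 20: bid 20 gives 10, bid 30 gives -8, bid 40 gives -7. Proposed bid 20 is best. ✓

Yes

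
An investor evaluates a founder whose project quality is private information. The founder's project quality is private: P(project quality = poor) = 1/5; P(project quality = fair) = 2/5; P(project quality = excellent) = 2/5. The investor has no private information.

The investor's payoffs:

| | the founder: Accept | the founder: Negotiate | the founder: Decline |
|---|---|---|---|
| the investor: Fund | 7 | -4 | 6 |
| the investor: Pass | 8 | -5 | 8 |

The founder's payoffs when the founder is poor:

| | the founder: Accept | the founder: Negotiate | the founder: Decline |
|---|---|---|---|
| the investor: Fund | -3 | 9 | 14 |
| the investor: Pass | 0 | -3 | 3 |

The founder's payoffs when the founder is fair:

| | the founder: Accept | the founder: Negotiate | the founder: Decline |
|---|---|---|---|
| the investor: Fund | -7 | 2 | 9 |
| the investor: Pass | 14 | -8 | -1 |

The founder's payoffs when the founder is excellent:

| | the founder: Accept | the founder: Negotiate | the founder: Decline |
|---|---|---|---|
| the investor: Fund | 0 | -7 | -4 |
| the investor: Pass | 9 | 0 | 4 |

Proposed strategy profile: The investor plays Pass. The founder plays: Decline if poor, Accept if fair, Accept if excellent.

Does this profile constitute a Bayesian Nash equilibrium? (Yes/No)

The investor plays Pass: E[Pass] = 1/5·(8) + 2/5·(8) + 2/5·(8) = 8; E[Fund] = 34/5. Best-responding. ✓
The founder (project quality poor), facing Pass: Accept gives 0, Negotiate gives -3, Decline gives 3. Proposed Decline is best. ✓
The founder (project quality fair), facing Pass: Accept gives 14, Negotiate gives -8, Decline gives -1. Proposed Accept is best. ✓
The founder (project quality excellent), facing Pass: Accept gives 9, Negotiate gives 0, Decline gives 4. Proposed Accept is best. ✓

Yes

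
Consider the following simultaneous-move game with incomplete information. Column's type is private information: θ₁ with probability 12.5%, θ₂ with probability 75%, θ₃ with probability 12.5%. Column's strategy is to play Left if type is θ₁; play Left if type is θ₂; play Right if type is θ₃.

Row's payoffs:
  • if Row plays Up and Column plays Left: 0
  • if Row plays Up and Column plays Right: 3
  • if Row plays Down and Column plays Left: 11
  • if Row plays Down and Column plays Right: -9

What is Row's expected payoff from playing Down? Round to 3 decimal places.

8.500

E[Down] = 0.125·11 + 0.75·11 + 0.125·(-9) = 1.375 + 8.25 + (-1.125) = 8.5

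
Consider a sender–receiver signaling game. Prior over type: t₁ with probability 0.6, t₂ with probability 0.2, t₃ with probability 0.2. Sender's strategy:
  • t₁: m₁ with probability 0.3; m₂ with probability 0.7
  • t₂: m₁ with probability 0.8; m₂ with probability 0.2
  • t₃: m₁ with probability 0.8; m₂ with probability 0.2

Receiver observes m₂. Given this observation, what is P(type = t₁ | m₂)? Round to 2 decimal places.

0.84

P(m₂) = 0.6·0.7 + 0.2·0.2 + 0.2·0.2 = 0.5
P(t₁ | m₂) = (0.6·0.7) / 0.5 = 0.42 / 0.5 = 0.84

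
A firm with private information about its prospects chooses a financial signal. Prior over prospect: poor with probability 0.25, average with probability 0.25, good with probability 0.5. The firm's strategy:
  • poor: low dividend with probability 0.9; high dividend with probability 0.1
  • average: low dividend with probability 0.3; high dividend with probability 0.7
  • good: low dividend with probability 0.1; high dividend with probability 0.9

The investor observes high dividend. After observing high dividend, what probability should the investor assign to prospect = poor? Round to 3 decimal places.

P(high dividend) = 0.25·0.1 + 0.25·0.7 + 0.5·0.9 = 0.65
P(poor | high dividend) = (0.25·0.1) / 0.65 = 0.025 / 0.65 = 0.0384615

0.038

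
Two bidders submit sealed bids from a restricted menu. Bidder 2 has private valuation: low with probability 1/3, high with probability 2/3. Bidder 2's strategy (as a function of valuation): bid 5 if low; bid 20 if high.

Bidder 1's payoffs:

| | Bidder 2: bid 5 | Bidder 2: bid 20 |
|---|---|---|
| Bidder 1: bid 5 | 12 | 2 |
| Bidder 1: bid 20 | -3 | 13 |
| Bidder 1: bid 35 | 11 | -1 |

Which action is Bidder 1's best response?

E[bid 5] = 1/3·(12) + 2/3·(2) = 16/3
E[bid 20] = 1/3·(-3) + 2/3·(13) = 23/3
E[bid 35] = 1/3·(11) + 2/3·(-1) = 3
Best response: bid 20 (23/3 is the largest).

bid 20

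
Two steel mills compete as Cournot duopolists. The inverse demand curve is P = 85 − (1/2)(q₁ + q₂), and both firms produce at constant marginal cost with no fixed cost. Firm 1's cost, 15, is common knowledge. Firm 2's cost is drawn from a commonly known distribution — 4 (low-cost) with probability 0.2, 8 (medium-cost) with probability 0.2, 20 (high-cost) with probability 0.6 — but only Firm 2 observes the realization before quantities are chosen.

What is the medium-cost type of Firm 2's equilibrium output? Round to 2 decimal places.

53.87

Firm 2 with cost c maximizes (85 − (1/2)(q₁+q₂) − c)·q₂, giving q₂(c) = (85 − c − (1/2)q₁).
E[c₂] = 0.2·4 + 0.2·8 + 0.6·20 = 14.4
Firm 1's FOC against E[q₂] yields q₁ = (85 − 2·15 + E[c₂])/(3/2) = (85 − 30 + 14.4)/(3/2) = 46.2667.
q₂(medium-cost) = (85 − 8 − (1/2)·46.2667) = 53.8667.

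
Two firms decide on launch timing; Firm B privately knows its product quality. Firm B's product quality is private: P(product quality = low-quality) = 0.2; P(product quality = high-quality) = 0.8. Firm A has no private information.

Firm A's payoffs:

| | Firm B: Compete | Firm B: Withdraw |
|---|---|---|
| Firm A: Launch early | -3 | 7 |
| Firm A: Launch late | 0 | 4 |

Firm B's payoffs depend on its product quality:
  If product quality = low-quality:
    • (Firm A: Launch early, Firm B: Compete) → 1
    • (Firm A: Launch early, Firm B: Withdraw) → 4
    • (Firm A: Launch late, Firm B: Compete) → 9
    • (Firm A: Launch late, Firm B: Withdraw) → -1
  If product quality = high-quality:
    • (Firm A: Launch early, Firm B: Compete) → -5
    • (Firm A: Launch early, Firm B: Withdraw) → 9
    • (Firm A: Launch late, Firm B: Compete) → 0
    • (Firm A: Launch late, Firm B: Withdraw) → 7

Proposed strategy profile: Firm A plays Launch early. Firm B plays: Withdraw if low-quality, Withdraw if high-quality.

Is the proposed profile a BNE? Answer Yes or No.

Yes

Firm A plays Launch early: E[Launch early] = 0.2·(7) + 0.8·(7) = 7; E[Launch late] = 4. Best-responding. ✓
Firm B (product quality low-quality), facing Launch early: Compete gives 1, Withdraw gives 4. Proposed Withdraw is best. ✓
Firm B (product quality high-quality), facing Launch early: Compete gives -5, Withdraw gives 9. Proposed Withdraw is best. ✓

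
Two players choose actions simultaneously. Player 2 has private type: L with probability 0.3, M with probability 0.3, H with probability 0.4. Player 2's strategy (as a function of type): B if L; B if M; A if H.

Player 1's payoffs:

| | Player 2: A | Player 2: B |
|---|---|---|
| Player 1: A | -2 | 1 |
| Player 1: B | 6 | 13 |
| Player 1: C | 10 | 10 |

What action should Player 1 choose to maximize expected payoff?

B

E[A] = 0.3·(1) + 0.3·(1) + 0.4·(-2) = -0.2
E[B] = 0.3·(13) + 0.3·(13) + 0.4·(6) = 10.2
E[C] = 0.3·(10) + 0.3·(10) + 0.4·(10) = 10
Best response: B (10.2 is the largest).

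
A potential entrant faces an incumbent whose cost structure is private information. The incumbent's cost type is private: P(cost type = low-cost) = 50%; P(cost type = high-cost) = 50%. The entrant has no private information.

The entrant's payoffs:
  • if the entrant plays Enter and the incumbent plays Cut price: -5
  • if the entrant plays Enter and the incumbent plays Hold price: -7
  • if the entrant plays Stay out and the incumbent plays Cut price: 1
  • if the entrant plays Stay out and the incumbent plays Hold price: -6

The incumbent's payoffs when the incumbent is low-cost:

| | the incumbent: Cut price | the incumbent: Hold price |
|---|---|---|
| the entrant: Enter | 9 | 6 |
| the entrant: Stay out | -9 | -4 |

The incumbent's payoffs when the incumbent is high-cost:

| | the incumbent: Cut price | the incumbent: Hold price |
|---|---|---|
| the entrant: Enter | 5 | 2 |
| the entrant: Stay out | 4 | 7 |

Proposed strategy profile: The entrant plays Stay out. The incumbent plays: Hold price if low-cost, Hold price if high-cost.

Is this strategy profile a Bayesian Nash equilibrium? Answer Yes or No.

Yes

A profile is a BNE iff every type of every player is best-responding given beliefs about the other side.
The entrant plays Stay out: E[Stay out] = 0.5·(-6) + 0.5·(-6) = -6; E[Enter] = -7. Best-responding. ✓
The incumbent (cost type low-cost), facing Stay out: Cut price gives -9, Hold price gives -4. Proposed Hold price is best. ✓
The incumbent (cost type high-cost), facing Stay out: Cut price gives 4, Hold price gives 7. Proposed Hold price is best. ✓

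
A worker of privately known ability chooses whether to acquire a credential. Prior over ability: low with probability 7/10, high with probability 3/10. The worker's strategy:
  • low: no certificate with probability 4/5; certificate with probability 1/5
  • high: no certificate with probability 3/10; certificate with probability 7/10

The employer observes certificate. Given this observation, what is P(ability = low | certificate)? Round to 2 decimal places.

P(certificate) = (7/10)·(1/5) + (3/10)·(7/10) = 7/20
P(low | certificate) = ((7/10)·(1/5)) / (7/20) = (7/50) / (7/20) = 2/5

0.40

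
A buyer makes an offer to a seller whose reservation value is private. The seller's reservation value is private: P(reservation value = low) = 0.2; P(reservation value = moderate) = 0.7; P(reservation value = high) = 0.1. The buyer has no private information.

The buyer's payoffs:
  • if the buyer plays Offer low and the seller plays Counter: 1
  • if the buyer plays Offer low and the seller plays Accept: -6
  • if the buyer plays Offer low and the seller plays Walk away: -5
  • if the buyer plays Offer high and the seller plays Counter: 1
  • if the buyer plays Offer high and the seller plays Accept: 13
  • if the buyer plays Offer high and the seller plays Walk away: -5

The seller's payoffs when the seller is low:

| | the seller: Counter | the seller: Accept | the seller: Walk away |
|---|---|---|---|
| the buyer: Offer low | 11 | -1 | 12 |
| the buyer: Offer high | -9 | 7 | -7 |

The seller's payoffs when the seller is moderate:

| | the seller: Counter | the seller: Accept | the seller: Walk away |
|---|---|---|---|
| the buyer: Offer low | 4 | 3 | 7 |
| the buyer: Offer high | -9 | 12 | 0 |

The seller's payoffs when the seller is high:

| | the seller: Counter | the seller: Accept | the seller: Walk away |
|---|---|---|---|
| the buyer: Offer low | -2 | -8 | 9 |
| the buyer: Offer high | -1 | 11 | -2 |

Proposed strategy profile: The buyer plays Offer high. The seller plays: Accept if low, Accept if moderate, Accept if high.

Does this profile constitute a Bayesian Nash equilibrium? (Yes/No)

The buyer plays Offer high: E[Offer high] = 0.2·(13) + 0.7·(13) + 0.1·(13) = 13; E[Offer low] = -6. Best-responding. ✓
The seller (reservation value low), facing Offer high: Counter gives -9, Accept gives 7, Walk away gives -7. Proposed Accept is best. ✓
The seller (reservation value moderate), facing Offer high: Counter gives -9, Accept gives 12, Walk away gives 0. Proposed Accept is best. ✓
The seller (reservation value high), facing Offer high: Counter gives -1, Accept gives 11, Walk away gives -2. Proposed Accept is best. ✓

Yes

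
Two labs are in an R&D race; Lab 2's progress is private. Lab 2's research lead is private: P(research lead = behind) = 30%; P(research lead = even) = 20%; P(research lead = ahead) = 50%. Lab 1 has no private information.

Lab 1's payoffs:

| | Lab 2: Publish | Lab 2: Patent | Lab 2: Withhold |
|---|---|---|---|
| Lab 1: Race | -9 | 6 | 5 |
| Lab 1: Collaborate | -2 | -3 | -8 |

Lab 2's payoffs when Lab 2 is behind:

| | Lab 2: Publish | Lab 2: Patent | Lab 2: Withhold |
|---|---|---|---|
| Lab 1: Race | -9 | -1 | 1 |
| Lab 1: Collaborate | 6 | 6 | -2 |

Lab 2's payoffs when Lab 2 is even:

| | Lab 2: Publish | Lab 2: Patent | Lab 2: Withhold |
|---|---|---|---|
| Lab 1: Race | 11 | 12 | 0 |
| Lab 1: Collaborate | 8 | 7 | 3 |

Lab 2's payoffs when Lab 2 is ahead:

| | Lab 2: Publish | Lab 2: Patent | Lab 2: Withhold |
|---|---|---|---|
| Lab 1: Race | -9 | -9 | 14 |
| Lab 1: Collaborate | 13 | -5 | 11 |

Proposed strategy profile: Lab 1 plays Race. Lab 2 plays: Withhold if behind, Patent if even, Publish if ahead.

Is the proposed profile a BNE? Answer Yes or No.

No

Lab 1 plays Race: E[Race] = 0.3·(5) + 0.2·(6) + 0.5·(-9) = -1.8; E[Collaborate] = -4. Best-responding. ✓
Lab 2 (research lead behind), facing Race: Publish gives -9, Patent gives -1, Withhold gives 1. Proposed Withhold is best. ✓
Lab 2 (research lead even), facing Race: Publish gives 11, Patent gives 12, Withhold gives 0. Proposed Patent is best. ✓
Lab 2 (research lead ahead), facing Race: Publish gives -9, Patent gives -9, Withhold gives 14. Proposed Publish is not best — profitable deviation exists. ✗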